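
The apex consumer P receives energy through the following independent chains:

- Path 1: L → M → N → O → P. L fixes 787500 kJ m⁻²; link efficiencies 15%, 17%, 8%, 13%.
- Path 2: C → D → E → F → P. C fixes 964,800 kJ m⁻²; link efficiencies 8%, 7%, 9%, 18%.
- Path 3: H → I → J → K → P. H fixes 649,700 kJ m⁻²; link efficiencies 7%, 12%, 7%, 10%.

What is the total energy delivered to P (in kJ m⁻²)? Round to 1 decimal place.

334.6 kJ m⁻²

Path 1: 787500 × 0.15 × 0.17 × 0.08 × 0.13 = 208.845 kJ m⁻²
Path 2: 964800 × 0.08 × 0.07 × 0.09 × 0.18 = 87.526656 kJ m⁻²
Path 3: 649700 × 0.07 × 0.12 × 0.07 × 0.1 = 38.20236 kJ m⁻²
Total at P: 208.845 + 87.526656 + 38.20236 = 334.574016 kJ m⁻²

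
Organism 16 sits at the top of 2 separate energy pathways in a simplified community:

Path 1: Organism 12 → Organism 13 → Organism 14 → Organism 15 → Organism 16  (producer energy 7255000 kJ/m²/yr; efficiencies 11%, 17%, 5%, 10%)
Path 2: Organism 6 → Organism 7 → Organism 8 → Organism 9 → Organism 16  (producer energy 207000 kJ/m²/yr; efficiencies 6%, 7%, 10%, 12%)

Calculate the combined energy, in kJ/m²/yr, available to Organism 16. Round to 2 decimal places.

688.78 kJ/m²/yr

Path 1: 7255000 × 0.11 × 0.17 × 0.05 × 0.1 = 678.3425 kJ/m²/yr
Path 2: 207000 × 0.06 × 0.07 × 0.1 × 0.12 = 10.4328 kJ/m²/yr
Total at Organism 16: 678.3425 + 10.4328 = 688.7753 kJ/m²/yr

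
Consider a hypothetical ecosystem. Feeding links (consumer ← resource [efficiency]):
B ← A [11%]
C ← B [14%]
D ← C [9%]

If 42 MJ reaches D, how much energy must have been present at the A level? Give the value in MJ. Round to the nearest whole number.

30303 MJ

Cumulative transfer efficiency: 0.11 × 0.14 × 0.09 = 0.001386
A energy = 42 / 0.001386 = 30303 MJ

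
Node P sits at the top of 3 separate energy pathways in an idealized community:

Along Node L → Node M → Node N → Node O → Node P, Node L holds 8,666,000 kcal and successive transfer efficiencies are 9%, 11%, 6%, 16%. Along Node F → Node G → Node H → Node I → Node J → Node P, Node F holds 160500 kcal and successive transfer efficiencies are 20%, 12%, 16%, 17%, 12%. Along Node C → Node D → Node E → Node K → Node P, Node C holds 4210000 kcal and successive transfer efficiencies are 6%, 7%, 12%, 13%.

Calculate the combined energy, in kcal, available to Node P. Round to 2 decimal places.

1112.03 kcal

Via Node L: 8666000 × 0.09 × 0.11 × 0.06 × 0.16 = 823.61664 kcal
Via Node F: 160500 × 0.2 × 0.12 × 0.16 × 0.17 × 0.12 = 12.572928 kcal
Via Node C: 4210000 × 0.06 × 0.07 × 0.12 × 0.13 = 275.8392 kcal
Total at Node P: 823.61664 + 12.572928 + 275.8392 = 1112.028768 kcal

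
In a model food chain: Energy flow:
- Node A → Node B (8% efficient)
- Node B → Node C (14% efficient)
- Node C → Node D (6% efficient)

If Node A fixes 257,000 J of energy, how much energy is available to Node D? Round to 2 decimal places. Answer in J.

172.70 J

Node B: 257000 × 0.08 = 20560 J
Node C: 20560 × 0.14 = 2878.4 J
Node D: 2878.4 × 0.06 = 172.704 J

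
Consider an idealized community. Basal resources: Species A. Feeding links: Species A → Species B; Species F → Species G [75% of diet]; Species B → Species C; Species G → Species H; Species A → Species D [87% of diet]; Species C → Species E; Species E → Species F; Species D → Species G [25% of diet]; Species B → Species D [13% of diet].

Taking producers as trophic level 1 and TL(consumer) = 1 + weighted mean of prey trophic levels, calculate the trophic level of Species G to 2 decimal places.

Species B: 1 + 1 = 2
Species C: 1 + 2 = 3
Species D: 1 + (0.13×2 + 0.87×1) = 2.13
Species E: 1 + 3 = 4
Species F: 1 + 4 = 5
Species G: 1 + (0.75×5 + 0.25×2.13) = 5.2825
Species H: 1 + 5.2825 = 6.2825

5.28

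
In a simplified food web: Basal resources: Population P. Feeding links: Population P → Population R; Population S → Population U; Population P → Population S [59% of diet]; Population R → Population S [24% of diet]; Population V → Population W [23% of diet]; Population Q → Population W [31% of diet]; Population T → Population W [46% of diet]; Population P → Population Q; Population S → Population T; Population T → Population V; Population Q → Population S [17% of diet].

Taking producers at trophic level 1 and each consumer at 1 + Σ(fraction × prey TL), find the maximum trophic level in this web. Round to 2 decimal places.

Population Q: 1 + 1 = 2
Population R: 1 + 1 = 2
Population S: 1 + (0.59×1 + 0.17×2 + 0.24×2) = 2.41
Population T: 1 + 2.41 = 3.41
Population U: 1 + 2.41 = 3.41
Population V: 1 + 3.41 = 4.41
Population W: 1 + (0.23×4.41 + 0.31×2 + 0.46×3.41) = 4.2029

4.41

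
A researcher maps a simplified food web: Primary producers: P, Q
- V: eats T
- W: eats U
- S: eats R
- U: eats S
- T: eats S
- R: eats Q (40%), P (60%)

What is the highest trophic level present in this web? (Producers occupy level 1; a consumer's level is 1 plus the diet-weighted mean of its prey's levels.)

5

R: 1 + (0.4×1 + 0.6×1) = 2
S: 1 + 2 = 3
T: 1 + 3 = 4
U: 1 + 3 = 4
V: 1 + 4 = 5
W: 1 + 4 = 5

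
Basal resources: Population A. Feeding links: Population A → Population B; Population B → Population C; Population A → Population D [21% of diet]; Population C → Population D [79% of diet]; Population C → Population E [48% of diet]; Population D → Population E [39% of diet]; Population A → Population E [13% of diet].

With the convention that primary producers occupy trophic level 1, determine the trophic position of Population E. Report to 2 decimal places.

3.97

Population B: 1 + 1 = 2
Population C: 1 + 2 = 3
Population D: 1 + (0.21×1 + 0.79×3) = 3.58
Population E: 1 + (0.48×3 + 0.39×3.58 + 0.13×1) = 3.9662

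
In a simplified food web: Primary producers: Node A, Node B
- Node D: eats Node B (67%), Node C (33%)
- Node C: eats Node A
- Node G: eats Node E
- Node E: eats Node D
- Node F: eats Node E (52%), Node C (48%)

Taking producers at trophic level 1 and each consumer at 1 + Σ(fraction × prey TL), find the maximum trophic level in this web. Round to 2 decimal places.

Node C: 1 + 1 = 2
Node D: 1 + (0.67×1 + 0.33×2) = 2.33
Node E: 1 + 2.33 = 3.33
Node F: 1 + (0.52×3.33 + 0.48×2) = 3.6916
Node G: 1 + 3.33 = 4.33

4.33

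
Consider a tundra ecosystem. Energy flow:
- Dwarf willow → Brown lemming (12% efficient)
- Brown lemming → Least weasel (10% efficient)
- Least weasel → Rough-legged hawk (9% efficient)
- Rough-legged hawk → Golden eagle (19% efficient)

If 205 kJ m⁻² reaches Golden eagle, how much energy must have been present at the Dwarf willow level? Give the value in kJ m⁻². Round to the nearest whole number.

999025 kJ m⁻²

Cumulative transfer efficiency: 0.12 × 0.1 × 0.09 × 0.19 = 0.0002052
Dwarf willow energy = 205 / 0.0002052 = 999025 kJ m⁻²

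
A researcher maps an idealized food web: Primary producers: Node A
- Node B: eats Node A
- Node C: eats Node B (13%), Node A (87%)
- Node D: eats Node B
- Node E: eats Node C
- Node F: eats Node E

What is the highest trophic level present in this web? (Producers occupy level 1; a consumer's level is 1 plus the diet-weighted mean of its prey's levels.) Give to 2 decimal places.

Node B: 1 + 1 = 2
Node C: 1 + (0.13×2 + 0.87×1) = 2.13
Node D: 1 + 2 = 3
Node E: 1 + 2.13 = 3.13
Node F: 1 + 3.13 = 4.13

4.13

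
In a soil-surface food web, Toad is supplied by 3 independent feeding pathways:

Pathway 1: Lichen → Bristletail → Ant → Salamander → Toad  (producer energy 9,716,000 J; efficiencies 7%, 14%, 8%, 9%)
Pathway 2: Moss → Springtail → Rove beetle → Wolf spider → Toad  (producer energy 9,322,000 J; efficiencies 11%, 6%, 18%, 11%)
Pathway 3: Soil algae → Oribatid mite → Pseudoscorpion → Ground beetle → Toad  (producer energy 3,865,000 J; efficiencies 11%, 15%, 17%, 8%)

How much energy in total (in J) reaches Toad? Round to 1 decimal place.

Pathway 1: 9716000 × 0.07 × 0.14 × 0.08 × 0.09 = 685.56096 J
Pathway 2: 9322000 × 0.11 × 0.06 × 0.18 × 0.11 = 1218.19896 J
Pathway 3: 3865000 × 0.11 × 0.15 × 0.17 × 0.08 = 867.306 J
Total at Toad: 685.56096 + 1218.19896 + 867.306 = 2771.06592 J

2771.1 J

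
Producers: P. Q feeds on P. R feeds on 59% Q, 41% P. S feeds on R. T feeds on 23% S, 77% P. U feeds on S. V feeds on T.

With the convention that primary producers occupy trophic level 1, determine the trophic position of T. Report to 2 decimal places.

Q: 1 + 1 = 2
R: 1 + (0.59×2 + 0.41×1) = 2.59
S: 1 + 2.59 = 3.59
T: 1 + (0.23×3.59 + 0.77×1) = 2.5957
U: 1 + 3.59 = 4.59
V: 1 + 2.5957 = 3.5957

2.60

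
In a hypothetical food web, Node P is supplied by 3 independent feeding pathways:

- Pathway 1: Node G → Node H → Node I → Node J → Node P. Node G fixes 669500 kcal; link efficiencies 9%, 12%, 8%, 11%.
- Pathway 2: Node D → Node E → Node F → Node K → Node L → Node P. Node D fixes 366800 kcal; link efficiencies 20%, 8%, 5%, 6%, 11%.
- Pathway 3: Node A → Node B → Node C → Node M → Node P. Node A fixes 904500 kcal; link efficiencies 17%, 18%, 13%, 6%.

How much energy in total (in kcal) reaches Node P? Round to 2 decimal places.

281.45 kcal

Pathway 1: 669500 × 0.09 × 0.12 × 0.08 × 0.11 = 63.62928 kcal
Pathway 2: 366800 × 0.2 × 0.08 × 0.05 × 0.06 × 0.11 = 1.936704 kcal
Pathway 3: 904500 × 0.17 × 0.18 × 0.13 × 0.06 = 215.88606 kcal
Total at Node P: 63.62928 + 1.936704 + 215.88606 = 281.452044 kcal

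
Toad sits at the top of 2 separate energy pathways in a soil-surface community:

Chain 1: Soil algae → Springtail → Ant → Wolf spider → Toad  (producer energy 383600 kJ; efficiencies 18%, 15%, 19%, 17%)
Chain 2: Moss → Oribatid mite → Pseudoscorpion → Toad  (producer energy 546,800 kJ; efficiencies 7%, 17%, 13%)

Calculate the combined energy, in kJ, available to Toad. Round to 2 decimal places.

1180.44 kJ

Chain 1: 383600 × 0.18 × 0.15 × 0.19 × 0.17 = 334.53756 kJ
Chain 2: 546800 × 0.07 × 0.17 × 0.13 = 845.8996 kJ
Total at Toad: 334.53756 + 845.8996 = 1180.43716 kJ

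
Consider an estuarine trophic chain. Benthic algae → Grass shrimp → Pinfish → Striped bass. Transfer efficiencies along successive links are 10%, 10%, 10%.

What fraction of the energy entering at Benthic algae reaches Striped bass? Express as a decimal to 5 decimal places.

Product of link efficiencies: 0.1 × 0.1 × 0.1 = 0.001

0.00100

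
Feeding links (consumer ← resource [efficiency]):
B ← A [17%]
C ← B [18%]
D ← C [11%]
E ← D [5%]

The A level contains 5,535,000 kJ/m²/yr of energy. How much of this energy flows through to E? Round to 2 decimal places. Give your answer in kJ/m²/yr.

B: 5535000 × 0.17 = 940950 kJ/m²/yr
C: 940950 × 0.18 = 169371 kJ/m²/yr
D: 169371 × 0.11 = 18630.81 kJ/m²/yr
E: 18630.81 × 0.05 = 931.5405 kJ/m²/yr

931.54 kJ/m²/yr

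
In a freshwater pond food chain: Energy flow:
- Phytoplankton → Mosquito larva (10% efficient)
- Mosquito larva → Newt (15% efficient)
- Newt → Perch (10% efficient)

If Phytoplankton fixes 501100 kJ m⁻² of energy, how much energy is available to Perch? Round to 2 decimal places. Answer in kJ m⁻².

751.65 kJ m⁻²

Mosquito larva: 501100 × 0.1 = 50110 kJ m⁻²
Newt: 50110 × 0.15 = 7516.5 kJ m⁻²
Perch: 7516.5 × 0.1 = 751.65 kJ m⁻²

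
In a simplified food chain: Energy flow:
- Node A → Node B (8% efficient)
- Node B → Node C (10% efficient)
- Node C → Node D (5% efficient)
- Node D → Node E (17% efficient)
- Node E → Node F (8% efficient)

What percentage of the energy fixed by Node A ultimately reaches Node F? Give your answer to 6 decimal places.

Product of link efficiencies: 0.08 × 0.1 × 0.05 × 0.17 × 0.08 = 0.00000544
As a percentage: 0.00000544 × 100 = 0.000544%

0.000544%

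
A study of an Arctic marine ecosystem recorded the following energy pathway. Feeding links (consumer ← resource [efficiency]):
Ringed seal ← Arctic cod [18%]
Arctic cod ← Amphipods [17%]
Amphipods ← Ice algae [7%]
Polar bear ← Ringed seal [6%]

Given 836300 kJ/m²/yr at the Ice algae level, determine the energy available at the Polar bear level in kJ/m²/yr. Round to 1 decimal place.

107.5 kJ/m²/yr

Amphipods: 836300 × 0.07 = 58541 kJ/m²/yr
Arctic cod: 58541 × 0.17 = 9951.97 kJ/m²/yr
Ringed seal: 9951.97 × 0.18 = 1791.3546 kJ/m²/yr
Polar bear: 1791.3546 × 0.06 = 107.481276 kJ/m²/yr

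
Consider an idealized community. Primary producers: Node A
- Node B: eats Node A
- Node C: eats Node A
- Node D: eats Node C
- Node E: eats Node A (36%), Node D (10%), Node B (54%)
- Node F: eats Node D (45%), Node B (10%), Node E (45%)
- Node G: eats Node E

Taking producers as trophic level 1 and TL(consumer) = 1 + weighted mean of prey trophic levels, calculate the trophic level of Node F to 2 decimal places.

3.78

Node B: 1 + 1 = 2
Node C: 1 + 1 = 2
Node D: 1 + 2 = 3
Node E: 1 + (0.36×1 + 0.1×3 + 0.54×2) = 2.74
Node F: 1 + (0.45×3 + 0.1×2 + 0.45×2.74) = 3.783
Node G: 1 + 2.74 = 3.74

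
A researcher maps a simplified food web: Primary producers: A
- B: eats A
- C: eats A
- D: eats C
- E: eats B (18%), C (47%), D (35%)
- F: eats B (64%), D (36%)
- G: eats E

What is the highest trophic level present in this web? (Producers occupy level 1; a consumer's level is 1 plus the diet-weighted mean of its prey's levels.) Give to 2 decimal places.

4.35

B: 1 + 1 = 2
C: 1 + 1 = 2
D: 1 + 2 = 3
E: 1 + (0.18×2 + 0.47×2 + 0.35×3) = 3.35
F: 1 + (0.64×2 + 0.36×3) = 3.36
G: 1 + 3.35 = 4.35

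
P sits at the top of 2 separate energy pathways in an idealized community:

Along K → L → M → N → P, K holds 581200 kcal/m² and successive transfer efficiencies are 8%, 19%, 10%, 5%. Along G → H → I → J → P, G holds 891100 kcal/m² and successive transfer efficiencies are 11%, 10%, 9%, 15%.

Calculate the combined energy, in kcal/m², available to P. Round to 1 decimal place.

Via K: 581200 × 0.08 × 0.19 × 0.1 × 0.05 = 44.1712 kcal/m²
Via G: 891100 × 0.11 × 0.1 × 0.09 × 0.15 = 132.32835 kcal/m²
Total at P: 44.1712 + 132.32835 = 176.49955 kcal/m²

176.5 kcal/m²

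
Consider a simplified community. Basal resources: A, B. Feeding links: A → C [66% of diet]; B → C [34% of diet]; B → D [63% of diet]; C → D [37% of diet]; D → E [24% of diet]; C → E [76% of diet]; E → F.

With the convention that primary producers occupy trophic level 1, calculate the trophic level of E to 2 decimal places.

3.09

C: 1 + (0.66×1 + 0.34×1) = 2
D: 1 + (0.63×1 + 0.37×2) = 2.37
E: 1 + (0.24×2.37 + 0.76×2) = 3.0888
F: 1 + 3.0888 = 4.0888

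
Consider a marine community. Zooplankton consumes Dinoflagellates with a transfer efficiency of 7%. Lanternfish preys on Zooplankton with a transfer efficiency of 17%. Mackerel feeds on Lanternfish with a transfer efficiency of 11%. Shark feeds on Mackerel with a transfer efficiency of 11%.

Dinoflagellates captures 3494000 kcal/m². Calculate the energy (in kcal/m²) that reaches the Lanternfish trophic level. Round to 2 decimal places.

41578.60 kcal/m²

Zooplankton: 3494000 × 0.07 = 244580 kcal/m²
Lanternfish: 244580 × 0.17 = 41578.6 kcal/m²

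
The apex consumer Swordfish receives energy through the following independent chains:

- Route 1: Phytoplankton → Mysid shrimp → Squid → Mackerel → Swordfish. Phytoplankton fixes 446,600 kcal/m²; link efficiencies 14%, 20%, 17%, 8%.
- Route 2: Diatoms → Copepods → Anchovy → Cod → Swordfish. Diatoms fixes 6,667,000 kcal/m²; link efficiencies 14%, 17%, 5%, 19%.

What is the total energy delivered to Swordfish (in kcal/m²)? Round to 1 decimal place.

Route 1: 446600 × 0.14 × 0.2 × 0.17 × 0.08 = 170.06528 kcal/m²
Route 2: 6667000 × 0.14 × 0.17 × 0.05 × 0.19 = 1507.4087 kcal/m²
Total at Swordfish: 170.06528 + 1507.4087 = 1677.47398 kcal/m²

1677.5 kcal/m²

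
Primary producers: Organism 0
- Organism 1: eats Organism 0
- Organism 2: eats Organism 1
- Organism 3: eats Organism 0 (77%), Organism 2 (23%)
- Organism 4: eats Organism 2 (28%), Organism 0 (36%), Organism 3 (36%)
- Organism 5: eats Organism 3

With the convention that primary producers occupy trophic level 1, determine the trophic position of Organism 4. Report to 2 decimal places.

Organism 1: 1 + 1 = 2
Organism 2: 1 + 2 = 3
Organism 3: 1 + (0.77×1 + 0.23×3) = 2.46
Organism 4: 1 + (0.28×3 + 0.36×1 + 0.36×2.46) = 3.0856
Organism 5: 1 + 2.46 = 3.46

3.09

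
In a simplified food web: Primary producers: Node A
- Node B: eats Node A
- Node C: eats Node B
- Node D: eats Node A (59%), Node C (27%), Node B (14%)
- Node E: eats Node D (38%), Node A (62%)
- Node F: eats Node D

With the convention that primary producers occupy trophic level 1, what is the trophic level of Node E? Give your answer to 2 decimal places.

2.64

Node B: 1 + 1 = 2
Node C: 1 + 2 = 3
Node D: 1 + (0.59×1 + 0.27×3 + 0.14×2) = 2.68
Node E: 1 + (0.38×2.68 + 0.62×1) = 2.6384
Node F: 1 + 2.68 = 3.68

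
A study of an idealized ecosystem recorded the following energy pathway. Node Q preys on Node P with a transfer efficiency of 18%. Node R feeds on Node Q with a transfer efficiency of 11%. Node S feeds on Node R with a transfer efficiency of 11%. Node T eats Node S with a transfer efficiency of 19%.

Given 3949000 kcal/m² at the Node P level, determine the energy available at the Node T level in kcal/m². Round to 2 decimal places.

1634.18 kcal/m²

Node Q: 3949000 × 0.18 = 710820 kcal/m²
Node R: 710820 × 0.11 = 78190.2 kcal/m²
Node S: 78190.2 × 0.11 = 8600.922 kcal/m²
Node T: 8600.922 × 0.19 = 1634.17518 kcal/m²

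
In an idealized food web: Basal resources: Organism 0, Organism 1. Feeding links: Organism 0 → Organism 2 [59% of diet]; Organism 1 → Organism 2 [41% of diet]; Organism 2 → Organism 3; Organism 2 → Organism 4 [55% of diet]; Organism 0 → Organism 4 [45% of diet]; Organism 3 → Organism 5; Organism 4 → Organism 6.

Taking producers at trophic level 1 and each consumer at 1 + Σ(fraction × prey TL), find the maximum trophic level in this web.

Organism 2: 1 + (0.59×1 + 0.41×1) = 2
Organism 3: 1 + 2 = 3
Organism 4: 1 + (0.55×2 + 0.45×1) = 2.55
Organism 5: 1 + 3 = 4
Organism 6: 1 + 2.55 = 3.55

4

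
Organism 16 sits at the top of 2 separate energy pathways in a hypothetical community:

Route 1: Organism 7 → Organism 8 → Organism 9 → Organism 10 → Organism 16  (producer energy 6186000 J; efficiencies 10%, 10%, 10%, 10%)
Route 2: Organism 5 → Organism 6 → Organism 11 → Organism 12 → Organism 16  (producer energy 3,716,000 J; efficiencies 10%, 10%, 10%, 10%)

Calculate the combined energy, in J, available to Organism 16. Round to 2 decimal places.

990.20 J

Route 1: 6186000 × 0.1 × 0.1 × 0.1 × 0.1 = 618.6 J
Route 2: 3716000 × 0.1 × 0.1 × 0.1 × 0.1 = 371.6 J
Total at Organism 16: 618.6 + 371.6 = 990.2 J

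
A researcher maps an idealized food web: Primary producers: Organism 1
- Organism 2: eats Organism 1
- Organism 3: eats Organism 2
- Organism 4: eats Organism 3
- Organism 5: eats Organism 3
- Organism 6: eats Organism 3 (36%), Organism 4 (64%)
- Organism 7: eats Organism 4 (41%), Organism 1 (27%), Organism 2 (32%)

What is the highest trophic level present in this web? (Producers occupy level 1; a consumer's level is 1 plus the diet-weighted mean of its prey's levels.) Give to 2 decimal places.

4.64

Organism 2: 1 + 1 = 2
Organism 3: 1 + 2 = 3
Organism 4: 1 + 3 = 4
Organism 5: 1 + 3 = 4
Organism 6: 1 + (0.36×3 + 0.64×4) = 4.64
Organism 7: 1 + (0.41×4 + 0.27×1 + 0.32×2) = 3.55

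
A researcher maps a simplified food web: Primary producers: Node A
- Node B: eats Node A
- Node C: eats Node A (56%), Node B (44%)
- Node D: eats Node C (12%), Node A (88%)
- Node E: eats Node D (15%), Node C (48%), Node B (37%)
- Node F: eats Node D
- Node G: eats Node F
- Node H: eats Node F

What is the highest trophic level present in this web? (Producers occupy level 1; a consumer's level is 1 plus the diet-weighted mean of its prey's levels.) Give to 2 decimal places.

Node B: 1 + 1 = 2
Node C: 1 + (0.56×1 + 0.44×2) = 2.44
Node D: 1 + (0.12×2.44 + 0.88×1) = 2.1728
Node E: 1 + (0.15×2.1728 + 0.48×2.44 + 0.37×2) = 3.23712
Node F: 1 + 2.1728 = 3.1728
Node G: 1 + 3.1728 = 4.1728
Node H: 1 + 3.1728 = 4.1728

4.17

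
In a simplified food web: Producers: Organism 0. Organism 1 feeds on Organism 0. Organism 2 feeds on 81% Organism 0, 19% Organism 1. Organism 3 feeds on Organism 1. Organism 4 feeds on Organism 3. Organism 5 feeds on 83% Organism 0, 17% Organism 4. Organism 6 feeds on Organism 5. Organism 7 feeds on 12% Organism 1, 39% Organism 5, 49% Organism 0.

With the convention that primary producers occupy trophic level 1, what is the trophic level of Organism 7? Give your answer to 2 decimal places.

2.71

Organism 1: 1 + 1 = 2
Organism 2: 1 + (0.81×1 + 0.19×2) = 2.19
Organism 3: 1 + 2 = 3
Organism 4: 1 + 3 = 4
Organism 5: 1 + (0.83×1 + 0.17×4) = 2.51
Organism 6: 1 + 2.51 = 3.51
Organism 7: 1 + (0.12×2 + 0.39×2.51 + 0.49×1) = 2.7089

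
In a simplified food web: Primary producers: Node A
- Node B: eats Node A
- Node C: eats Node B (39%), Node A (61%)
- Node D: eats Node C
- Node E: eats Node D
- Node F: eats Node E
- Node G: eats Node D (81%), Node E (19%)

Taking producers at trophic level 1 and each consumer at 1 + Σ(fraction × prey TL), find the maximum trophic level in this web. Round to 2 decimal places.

5.39

Node B: 1 + 1 = 2
Node C: 1 + (0.39×2 + 0.61×1) = 2.39
Node D: 1 + 2.39 = 3.39
Node E: 1 + 3.39 = 4.39
Node F: 1 + 4.39 = 5.39
Node G: 1 + (0.81×3.39 + 0.19×4.39) = 4.58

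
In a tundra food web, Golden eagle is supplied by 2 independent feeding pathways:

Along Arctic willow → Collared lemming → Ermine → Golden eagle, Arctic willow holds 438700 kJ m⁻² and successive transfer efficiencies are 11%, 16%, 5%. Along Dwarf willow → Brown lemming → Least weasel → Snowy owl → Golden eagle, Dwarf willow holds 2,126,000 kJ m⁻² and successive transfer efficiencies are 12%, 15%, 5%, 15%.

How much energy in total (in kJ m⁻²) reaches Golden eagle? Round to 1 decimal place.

673.1 kJ m⁻²

Via Arctic willow: 438700 × 0.11 × 0.16 × 0.05 = 386.056 kJ m⁻²
Via Dwarf willow: 2126000 × 0.12 × 0.15 × 0.05 × 0.15 = 287.01 kJ m⁻²
Total at Golden eagle: 386.056 + 287.01 = 673.066 kJ m⁻²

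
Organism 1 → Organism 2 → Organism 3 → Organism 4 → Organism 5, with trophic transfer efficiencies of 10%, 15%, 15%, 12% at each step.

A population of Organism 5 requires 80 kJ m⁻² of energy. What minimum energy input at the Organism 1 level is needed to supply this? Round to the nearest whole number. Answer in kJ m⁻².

Cumulative transfer efficiency: 0.1 × 0.15 × 0.15 × 0.12 = 0.00027
Organism 1 energy = 80 / 0.00027 = 296296 kJ m⁻²

296296 kJ m⁻²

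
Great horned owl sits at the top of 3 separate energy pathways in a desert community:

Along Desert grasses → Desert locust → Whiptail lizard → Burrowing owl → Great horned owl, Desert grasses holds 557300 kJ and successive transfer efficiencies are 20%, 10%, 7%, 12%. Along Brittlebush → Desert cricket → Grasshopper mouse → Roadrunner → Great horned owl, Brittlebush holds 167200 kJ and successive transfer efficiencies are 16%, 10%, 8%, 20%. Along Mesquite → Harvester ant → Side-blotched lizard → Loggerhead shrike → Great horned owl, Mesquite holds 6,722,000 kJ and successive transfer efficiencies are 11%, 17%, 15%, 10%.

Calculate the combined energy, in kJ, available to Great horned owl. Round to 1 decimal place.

Via Desert grasses: 557300 × 0.2 × 0.1 × 0.07 × 0.12 = 93.6264 kJ
Via Brittlebush: 167200 × 0.16 × 0.1 × 0.08 × 0.2 = 42.8032 kJ
Via Mesquite: 6722000 × 0.11 × 0.17 × 0.15 × 0.1 = 1885.521 kJ
Total at Great horned owl: 93.6264 + 42.8032 + 1885.521 = 2021.9506 kJ

2022.0 kJ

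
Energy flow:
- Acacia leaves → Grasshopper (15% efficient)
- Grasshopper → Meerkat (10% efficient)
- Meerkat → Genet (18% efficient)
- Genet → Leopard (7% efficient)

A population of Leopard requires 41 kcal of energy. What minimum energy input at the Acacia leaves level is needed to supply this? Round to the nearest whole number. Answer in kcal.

216931 kcal

Cumulative transfer efficiency: 0.15 × 0.1 × 0.18 × 0.07 = 0.000189
Acacia leaves energy = 41 / 0.000189 = 216931 kcal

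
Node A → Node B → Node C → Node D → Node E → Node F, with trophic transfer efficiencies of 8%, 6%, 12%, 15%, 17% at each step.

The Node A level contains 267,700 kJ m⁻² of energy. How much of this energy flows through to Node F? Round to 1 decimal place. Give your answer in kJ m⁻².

Node B: 267700 × 0.08 = 21416 kJ m⁻²
Node C: 21416 × 0.06 = 1284.96 kJ m⁻²
Node D: 1284.96 × 0.12 = 154.1952 kJ m⁻²
Node E: 154.1952 × 0.15 = 23.12928 kJ m⁻²
Node F: 23.12928 × 0.17 = 3.9319776 kJ m⁻²

3.9 kJ m⁻²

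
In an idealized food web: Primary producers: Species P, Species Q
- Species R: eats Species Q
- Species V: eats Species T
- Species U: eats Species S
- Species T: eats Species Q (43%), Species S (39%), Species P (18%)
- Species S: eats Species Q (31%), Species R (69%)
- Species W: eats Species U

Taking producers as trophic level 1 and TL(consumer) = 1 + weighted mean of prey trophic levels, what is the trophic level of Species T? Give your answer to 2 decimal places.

Species R: 1 + 1 = 2
Species S: 1 + (0.31×1 + 0.69×2) = 2.69
Species T: 1 + (0.43×1 + 0.39×2.69 + 0.18×1) = 2.6591
Species U: 1 + 2.69 = 3.69
Species V: 1 + 2.6591 = 3.6591
Species W: 1 + 3.69 = 4.69

2.66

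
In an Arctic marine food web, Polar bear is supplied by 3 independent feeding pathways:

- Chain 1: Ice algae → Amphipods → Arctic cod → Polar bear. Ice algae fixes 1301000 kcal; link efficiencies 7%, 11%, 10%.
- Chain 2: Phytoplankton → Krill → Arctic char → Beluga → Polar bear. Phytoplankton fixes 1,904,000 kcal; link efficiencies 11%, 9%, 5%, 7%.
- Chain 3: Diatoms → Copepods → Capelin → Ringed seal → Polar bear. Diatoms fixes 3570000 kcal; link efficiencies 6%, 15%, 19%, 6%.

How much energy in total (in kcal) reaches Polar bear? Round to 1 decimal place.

1434.0 kcal

Chain 1: 1301000 × 0.07 × 0.11 × 0.1 = 1001.77 kcal
Chain 2: 1904000 × 0.11 × 0.09 × 0.05 × 0.07 = 65.9736 kcal
Chain 3: 3570000 × 0.06 × 0.15 × 0.19 × 0.06 = 366.282 kcal
Total at Polar bear: 1001.77 + 65.9736 + 366.282 = 1434.0256 kcal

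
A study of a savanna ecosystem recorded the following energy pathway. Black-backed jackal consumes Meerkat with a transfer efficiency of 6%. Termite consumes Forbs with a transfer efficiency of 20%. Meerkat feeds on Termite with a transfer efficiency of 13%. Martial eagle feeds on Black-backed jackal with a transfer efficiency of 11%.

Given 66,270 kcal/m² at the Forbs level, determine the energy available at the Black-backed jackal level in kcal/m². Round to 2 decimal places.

103.38 kcal/m²

Termite: 66270 × 0.2 = 13254 kcal/m²
Meerkat: 13254 × 0.13 = 1723.02 kcal/m²
Black-backed jackal: 1723.02 × 0.06 = 103.3812 kcal/m²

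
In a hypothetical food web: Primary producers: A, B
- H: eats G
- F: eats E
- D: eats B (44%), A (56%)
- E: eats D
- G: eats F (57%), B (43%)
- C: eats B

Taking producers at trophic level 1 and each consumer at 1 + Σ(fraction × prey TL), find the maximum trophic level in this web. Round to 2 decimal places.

4.71

C: 1 + 1 = 2
D: 1 + (0.44×1 + 0.56×1) = 2
E: 1 + 2 = 3
F: 1 + 3 = 4
G: 1 + (0.57×4 + 0.43×1) = 3.71
H: 1 + 3.71 = 4.71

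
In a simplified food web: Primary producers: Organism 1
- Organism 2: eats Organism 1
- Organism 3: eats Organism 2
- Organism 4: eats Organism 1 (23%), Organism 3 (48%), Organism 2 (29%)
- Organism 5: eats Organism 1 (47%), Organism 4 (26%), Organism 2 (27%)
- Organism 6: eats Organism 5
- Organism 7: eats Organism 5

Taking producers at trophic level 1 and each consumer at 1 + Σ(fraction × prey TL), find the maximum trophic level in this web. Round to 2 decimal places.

3.86

Organism 2: 1 + 1 = 2
Organism 3: 1 + 2 = 3
Organism 4: 1 + (0.23×1 + 0.48×3 + 0.29×2) = 3.25
Organism 5: 1 + (0.47×1 + 0.26×3.25 + 0.27×2) = 2.855
Organism 6: 1 + 2.855 = 3.855
Organism 7: 1 + 2.855 = 3.855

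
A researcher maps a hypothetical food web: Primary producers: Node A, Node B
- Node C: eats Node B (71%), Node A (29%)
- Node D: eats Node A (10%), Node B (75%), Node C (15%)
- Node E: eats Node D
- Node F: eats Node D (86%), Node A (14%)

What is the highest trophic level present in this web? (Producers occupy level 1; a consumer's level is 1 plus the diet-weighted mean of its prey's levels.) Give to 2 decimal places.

3.15

Node C: 1 + (0.71×1 + 0.29×1) = 2
Node D: 1 + (0.1×1 + 0.75×1 + 0.15×2) = 2.15
Node E: 1 + 2.15 = 3.15
Node F: 1 + (0.86×2.15 + 0.14×1) = 2.989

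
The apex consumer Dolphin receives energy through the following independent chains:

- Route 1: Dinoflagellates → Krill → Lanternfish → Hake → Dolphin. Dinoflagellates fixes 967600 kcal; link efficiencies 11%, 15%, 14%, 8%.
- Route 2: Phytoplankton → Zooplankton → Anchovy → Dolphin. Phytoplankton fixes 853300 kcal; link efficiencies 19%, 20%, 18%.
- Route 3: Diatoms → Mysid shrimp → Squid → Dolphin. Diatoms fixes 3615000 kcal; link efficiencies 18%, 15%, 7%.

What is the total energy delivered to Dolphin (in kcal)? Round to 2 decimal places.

12847.73 kcal

Route 1: 967600 × 0.11 × 0.15 × 0.14 × 0.08 = 178.81248 kcal
Route 2: 853300 × 0.19 × 0.2 × 0.18 = 5836.572 kcal
Route 3: 3615000 × 0.18 × 0.15 × 0.07 = 6832.35 kcal
Total at Dolphin: 178.81248 + 5836.572 + 6832.35 = 12847.73448 kcal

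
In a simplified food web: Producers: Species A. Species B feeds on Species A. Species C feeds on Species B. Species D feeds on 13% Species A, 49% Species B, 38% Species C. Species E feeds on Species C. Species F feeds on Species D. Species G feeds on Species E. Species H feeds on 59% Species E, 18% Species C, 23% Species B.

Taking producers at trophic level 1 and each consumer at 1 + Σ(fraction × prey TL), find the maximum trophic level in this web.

5

Species B: 1 + 1 = 2
Species C: 1 + 2 = 3
Species D: 1 + (0.13×1 + 0.49×2 + 0.38×3) = 3.25
Species E: 1 + 3 = 4
Species F: 1 + 3.25 = 4.25
Species G: 1 + 4 = 5
Species H: 1 + (0.59×4 + 0.18×3 + 0.23×2) = 4.36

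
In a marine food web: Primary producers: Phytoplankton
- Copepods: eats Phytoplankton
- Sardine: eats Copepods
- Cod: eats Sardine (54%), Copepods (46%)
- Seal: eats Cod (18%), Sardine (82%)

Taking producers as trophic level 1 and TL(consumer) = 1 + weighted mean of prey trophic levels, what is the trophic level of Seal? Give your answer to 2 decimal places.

4.10

Copepods: 1 + 1 = 2
Sardine: 1 + 2 = 3
Cod: 1 + (0.54×3 + 0.46×2) = 3.54
Seal: 1 + (0.18×3.54 + 0.82×3) = 4.0972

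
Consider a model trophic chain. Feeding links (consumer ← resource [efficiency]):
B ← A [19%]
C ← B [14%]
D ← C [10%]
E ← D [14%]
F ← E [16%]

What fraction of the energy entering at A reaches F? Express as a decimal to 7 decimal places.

0.0000596

Product of link efficiencies: 0.19 × 0.14 × 0.1 × 0.14 × 0.16 = 0.000059584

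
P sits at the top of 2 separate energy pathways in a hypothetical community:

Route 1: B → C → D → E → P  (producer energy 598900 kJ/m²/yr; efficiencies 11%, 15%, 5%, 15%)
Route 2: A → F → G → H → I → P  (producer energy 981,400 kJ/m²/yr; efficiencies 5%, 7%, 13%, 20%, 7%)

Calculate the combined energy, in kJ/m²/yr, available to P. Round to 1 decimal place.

80.4 kJ/m²/yr

Route 1: 598900 × 0.11 × 0.15 × 0.05 × 0.15 = 74.113875 kJ/m²/yr
Route 2: 981400 × 0.05 × 0.07 × 0.13 × 0.2 × 0.07 = 6.251518 kJ/m²/yr
Total at P: 74.113875 + 6.251518 = 80.365393 kJ/m²/yr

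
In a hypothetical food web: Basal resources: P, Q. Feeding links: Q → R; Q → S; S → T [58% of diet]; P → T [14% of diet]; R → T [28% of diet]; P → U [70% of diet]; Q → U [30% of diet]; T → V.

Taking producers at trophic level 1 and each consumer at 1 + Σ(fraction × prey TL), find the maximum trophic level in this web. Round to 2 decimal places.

R: 1 + 1 = 2
S: 1 + 1 = 2
T: 1 + (0.58×2 + 0.14×1 + 0.28×2) = 2.86
U: 1 + (0.7×1 + 0.3×1) = 2
V: 1 + 2.86 = 3.86

3.86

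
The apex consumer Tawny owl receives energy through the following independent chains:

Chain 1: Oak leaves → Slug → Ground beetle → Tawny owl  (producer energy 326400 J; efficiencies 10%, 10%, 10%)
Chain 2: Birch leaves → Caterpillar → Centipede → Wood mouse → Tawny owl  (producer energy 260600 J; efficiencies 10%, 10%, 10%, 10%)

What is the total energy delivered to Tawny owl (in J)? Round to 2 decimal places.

Chain 1: 326400 × 0.1 × 0.1 × 0.1 = 326.4 J
Chain 2: 260600 × 0.1 × 0.1 × 0.1 × 0.1 = 26.06 J
Total at Tawny owl: 326.4 + 26.06 = 352.46 J

352.46 J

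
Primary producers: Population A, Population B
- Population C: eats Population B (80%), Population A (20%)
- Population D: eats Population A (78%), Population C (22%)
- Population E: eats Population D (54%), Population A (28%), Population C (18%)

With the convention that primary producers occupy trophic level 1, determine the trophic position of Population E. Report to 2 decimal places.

2.84

Population C: 1 + (0.8×1 + 0.2×1) = 2
Population D: 1 + (0.78×1 + 0.22×2) = 2.22
Population E: 1 + (0.54×2.22 + 0.28×1 + 0.18×2) = 2.8388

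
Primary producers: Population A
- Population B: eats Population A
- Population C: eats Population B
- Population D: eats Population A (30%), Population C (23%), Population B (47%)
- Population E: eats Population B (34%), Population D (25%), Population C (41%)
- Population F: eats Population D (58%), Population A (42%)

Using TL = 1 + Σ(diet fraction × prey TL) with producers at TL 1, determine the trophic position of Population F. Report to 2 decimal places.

3.12

Population B: 1 + 1 = 2
Population C: 1 + 2 = 3
Population D: 1 + (0.3×1 + 0.23×3 + 0.47×2) = 2.93
Population E: 1 + (0.34×2 + 0.25×2.93 + 0.41×3) = 3.6425
Population F: 1 + (0.58×2.93 + 0.42×1) = 3.1194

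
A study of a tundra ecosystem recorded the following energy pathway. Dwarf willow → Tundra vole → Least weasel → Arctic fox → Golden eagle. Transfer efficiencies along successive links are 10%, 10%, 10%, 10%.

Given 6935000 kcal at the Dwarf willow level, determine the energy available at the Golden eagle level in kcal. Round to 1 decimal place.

Tundra vole: 6935000 × 0.1 = 693500 kcal
Least weasel: 693500 × 0.1 = 69350 kcal
Arctic fox: 69350 × 0.1 = 6935 kcal
Golden eagle: 6935 × 0.1 = 693.5 kcal

693.5 kcal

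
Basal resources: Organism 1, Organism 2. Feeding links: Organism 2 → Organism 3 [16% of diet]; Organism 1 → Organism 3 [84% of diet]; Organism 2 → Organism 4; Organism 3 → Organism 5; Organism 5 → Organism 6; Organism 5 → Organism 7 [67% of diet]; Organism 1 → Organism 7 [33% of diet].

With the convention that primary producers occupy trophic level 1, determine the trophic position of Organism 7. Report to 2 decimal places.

3.34

Organism 3: 1 + (0.16×1 + 0.84×1) = 2
Organism 4: 1 + 1 = 2
Organism 5: 1 + 2 = 3
Organism 6: 1 + 3 = 4
Organism 7: 1 + (0.67×3 + 0.33×1) = 3.34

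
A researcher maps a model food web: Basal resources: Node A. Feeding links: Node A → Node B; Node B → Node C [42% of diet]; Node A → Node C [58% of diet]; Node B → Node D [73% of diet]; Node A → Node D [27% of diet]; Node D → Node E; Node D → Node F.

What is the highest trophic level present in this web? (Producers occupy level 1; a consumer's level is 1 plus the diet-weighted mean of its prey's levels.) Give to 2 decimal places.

Node B: 1 + 1 = 2
Node C: 1 + (0.42×2 + 0.58×1) = 2.42
Node D: 1 + (0.73×2 + 0.27×1) = 2.73
Node E: 1 + 2.73 = 3.73
Node F: 1 + 2.73 = 3.73

3.73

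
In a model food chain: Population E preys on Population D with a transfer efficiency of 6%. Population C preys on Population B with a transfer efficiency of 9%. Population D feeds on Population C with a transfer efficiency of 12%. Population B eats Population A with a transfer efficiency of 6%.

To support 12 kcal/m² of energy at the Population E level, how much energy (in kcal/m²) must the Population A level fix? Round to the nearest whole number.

308642 kcal/m²

Cumulative transfer efficiency: 0.06 × 0.09 × 0.12 × 0.06 = 0.00003888
Population A energy = 12 / 0.00003888 = 308642 kcal/m²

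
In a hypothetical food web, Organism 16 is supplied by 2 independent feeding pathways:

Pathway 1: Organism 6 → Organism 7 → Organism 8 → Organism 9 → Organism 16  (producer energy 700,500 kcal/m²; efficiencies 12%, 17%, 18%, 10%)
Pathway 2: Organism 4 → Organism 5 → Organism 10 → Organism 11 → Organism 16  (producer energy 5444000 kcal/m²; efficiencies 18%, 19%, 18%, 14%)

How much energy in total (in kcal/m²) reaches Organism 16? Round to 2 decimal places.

Pathway 1: 700500 × 0.12 × 0.17 × 0.18 × 0.1 = 257.2236 kcal/m²
Pathway 2: 5444000 × 0.18 × 0.19 × 0.18 × 0.14 = 4691.85696 kcal/m²
Total at Organism 16: 257.2236 + 4691.85696 = 4949.08056 kcal/m²

4949.08 kcal/m²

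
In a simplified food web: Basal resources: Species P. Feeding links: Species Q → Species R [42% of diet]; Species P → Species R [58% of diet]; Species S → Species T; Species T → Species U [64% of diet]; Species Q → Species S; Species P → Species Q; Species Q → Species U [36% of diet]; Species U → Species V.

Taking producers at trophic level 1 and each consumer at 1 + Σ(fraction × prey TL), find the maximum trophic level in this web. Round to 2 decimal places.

5.28

Species Q: 1 + 1 = 2
Species R: 1 + (0.58×1 + 0.42×2) = 2.42
Species S: 1 + 2 = 3
Species T: 1 + 3 = 4
Species U: 1 + (0.64×4 + 0.36×2) = 4.28
Species V: 1 + 4.28 = 5.28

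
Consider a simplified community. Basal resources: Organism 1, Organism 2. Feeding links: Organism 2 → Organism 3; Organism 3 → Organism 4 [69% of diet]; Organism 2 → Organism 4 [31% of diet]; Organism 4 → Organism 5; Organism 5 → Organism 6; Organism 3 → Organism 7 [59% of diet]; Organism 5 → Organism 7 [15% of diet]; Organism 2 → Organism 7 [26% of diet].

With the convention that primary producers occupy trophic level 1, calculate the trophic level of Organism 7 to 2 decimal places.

Organism 3: 1 + 1 = 2
Organism 4: 1 + (0.69×2 + 0.31×1) = 2.69
Organism 5: 1 + 2.69 = 3.69
Organism 6: 1 + 3.69 = 4.69
Organism 7: 1 + (0.59×2 + 0.15×3.69 + 0.26×1) = 2.9935

2.99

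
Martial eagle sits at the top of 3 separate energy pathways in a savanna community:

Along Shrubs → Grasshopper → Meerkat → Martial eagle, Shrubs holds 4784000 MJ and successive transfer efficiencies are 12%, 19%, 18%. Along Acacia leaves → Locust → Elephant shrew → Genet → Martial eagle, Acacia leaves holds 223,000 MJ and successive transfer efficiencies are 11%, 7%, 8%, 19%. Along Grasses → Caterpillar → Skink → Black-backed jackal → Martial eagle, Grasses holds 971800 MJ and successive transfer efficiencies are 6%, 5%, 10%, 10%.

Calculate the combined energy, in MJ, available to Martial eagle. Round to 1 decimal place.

Via Shrubs: 4784000 × 0.12 × 0.19 × 0.18 = 19633.536 MJ
Via Acacia leaves: 223000 × 0.11 × 0.07 × 0.08 × 0.19 = 26.09992 MJ
Via Grasses: 971800 × 0.06 × 0.05 × 0.1 × 0.1 = 29.154 MJ
Total at Martial eagle: 19633.536 + 26.09992 + 29.154 = 19688.78992 MJ

19688.8 MJ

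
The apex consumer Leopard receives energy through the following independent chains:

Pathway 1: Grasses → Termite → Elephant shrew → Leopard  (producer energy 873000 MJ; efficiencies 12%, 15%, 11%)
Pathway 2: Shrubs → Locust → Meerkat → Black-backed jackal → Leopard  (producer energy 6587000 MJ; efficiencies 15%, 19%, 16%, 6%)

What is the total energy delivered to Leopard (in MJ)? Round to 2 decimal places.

3530.74 MJ

Pathway 1: 873000 × 0.12 × 0.15 × 0.11 = 1728.54 MJ
Pathway 2: 6587000 × 0.15 × 0.19 × 0.16 × 0.06 = 1802.2032 MJ
Total at Leopard: 1728.54 + 1802.2032 = 3530.7432 MJ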